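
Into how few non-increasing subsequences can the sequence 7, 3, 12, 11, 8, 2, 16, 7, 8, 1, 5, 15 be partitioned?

Place each on the leftmost legal pile:
7 → new pile 1 (tops now [7])
3 → pile 1 (tops now [3])
12 → new pile 2 (tops now [3, 12])
11 → pile 2 (tops now [3, 11])
8 → pile 2 (tops now [3, 8])
2 → pile 1 (tops now [2, 8])
16 → new pile 3 (tops now [2, 8, 16])
7 → pile 2 (tops now [2, 7, 16])
8 → pile 3 (tops now [2, 7, 8])
1 → pile 1 (tops now [1, 7, 8])
5 → pile 2 (tops now [1, 5, 8])
15 → new pile 4 (tops now [1, 5, 8, 15])
Four piles.

4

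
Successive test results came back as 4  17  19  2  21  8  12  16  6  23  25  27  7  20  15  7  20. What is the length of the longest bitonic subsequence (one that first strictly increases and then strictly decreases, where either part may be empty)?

10

inc[i] = longest strictly increasing subsequence ending at i; dec[i] = longest strictly decreasing subsequence starting at i:
i:      1  2  3  4  5  6  7  8  9 10 11 12 13 14 15 16 17
a[i]:   4 17 19  2 21  8 12 16  6 23 25 27  7 20 15  7 20
inc:    1  2  3  1  4  2  3  4  2  5  6  7  3  5  4  3  5
dec:    2  4  4  1  4  2  2  3  1  4  4  4  1  3  2  1  1
Best peak at i=12 (value 27): inc=7, dec=4, length 7+4−1 = 10.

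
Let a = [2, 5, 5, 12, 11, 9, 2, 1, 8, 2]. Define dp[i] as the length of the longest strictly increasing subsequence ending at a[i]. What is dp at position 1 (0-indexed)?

2

dp[i] = 1 + max{dp[j] : j<i, a[j]<a[i]} (or 1 if no such j):
i:      0  1  2  3  4  5  6  7  8  9
a[i]:   2  5  5 12 11  9  2  1  8  2
dp:     1  2  2  3  3  3  1  1  3  2
At index 1 the value is 2.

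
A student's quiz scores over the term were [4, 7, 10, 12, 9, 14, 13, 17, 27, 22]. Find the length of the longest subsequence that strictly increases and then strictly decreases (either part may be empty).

8

inc[i] = longest strictly increasing subsequence ending at i; dec[i] = longest strictly decreasing subsequence starting at i:
i:      1  2  3  4  5  6  7  8  9 10
a[i]:   4  7 10 12  9 14 13 17 27 22
inc:    1  2  3  4  3  5  5  6  7  7
dec:    1  1  2  2  1  2  1  1  2  1
Best peak at i=9 (value 27): inc=7, dec=2, length 7+2−1 = 8.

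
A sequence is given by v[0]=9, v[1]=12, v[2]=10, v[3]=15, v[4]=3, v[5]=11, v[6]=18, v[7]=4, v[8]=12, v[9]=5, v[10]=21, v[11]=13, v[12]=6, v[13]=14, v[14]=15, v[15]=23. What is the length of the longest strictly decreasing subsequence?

Let dp[i] be the longest strictly decreasing subsequence ending at i:
i:      0  1  2  3  4  5  6  7  8  9 10 11 12 13 14 15
v[i]:   9 12 10 15  3 11 18  4 12  5 21 13  6 14 15 23
dp:     1  1  2  1  3  2  1  3  2  3  1  2  3  2  2  1
Maximum is 3.

3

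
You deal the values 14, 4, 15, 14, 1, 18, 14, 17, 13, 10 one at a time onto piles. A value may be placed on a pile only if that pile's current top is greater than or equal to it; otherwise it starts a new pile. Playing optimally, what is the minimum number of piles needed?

3

Place each on the leftmost legal pile:
14 → new pile 1 (tops now [14])
4 → pile 1 (tops now [4])
15 → new pile 2 (tops now [4, 15])
14 → pile 2 (tops now [4, 14])
1 → pile 1 (tops now [1, 14])
18 → new pile 3 (tops now [1, 14, 18])
14 → pile 2 (tops now [1, 14, 18])
17 → pile 3 (tops now [1, 14, 17])
13 → pile 2 (tops now [1, 13, 17])
10 → pile 2 (tops now [1, 10, 17])
Three piles.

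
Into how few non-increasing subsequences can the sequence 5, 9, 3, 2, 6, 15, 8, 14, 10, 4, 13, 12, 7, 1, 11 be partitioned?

5

Place each on the leftmost legal pile:
5 → new pile 1 (tops now [5])
9 → new pile 2 (tops now [5, 9])
3 → pile 1 (tops now [3, 9])
2 → pile 1 (tops now [2, 9])
6 → pile 2 (tops now [2, 6])
15 → new pile 3 (tops now [2, 6, 15])
8 → pile 3 (tops now [2, 6, 8])
14 → new pile 4 (tops now [2, 6, 8, 14])
10 → pile 4 (tops now [2, 6, 8, 10])
4 → pile 2 (tops now [2, 4, 8, 10])
13 → new pile 5 (tops now [2, 4, 8, 10, 13])
12 → pile 5 (tops now [2, 4, 8, 10, 12])
7 → pile 3 (tops now [2, 4, 7, 10, 12])
1 → pile 1 (tops now [1, 4, 7, 10, 12])
11 → pile 5 (tops now [1, 4, 7, 10, 11])
Five piles.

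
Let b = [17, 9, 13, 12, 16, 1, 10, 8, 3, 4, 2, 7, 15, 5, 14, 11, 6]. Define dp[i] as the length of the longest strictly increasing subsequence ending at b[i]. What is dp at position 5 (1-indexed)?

3

dp[i] = 1 + max{dp[j] : j<i, b[j]<b[i]} (or 1 if no such j):
i:      1  2  3  4  5  6  7  8  9 10 11 12 13 14 15 16 17
b[i]:  17  9 13 12 16  1 10  8  3  4  2  7 15  5 14 11  6
dp:     1  1  2  2  3  1  2  2  2  3  2  4  5  4  5  5  5
At index 5 the value is 3.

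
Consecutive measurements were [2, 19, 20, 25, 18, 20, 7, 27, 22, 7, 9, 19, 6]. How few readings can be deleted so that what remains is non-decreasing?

8

Fewest deletions = n − (longest non-decreasing subsequence).
i:      1  2  3  4  5  6  7  8  9 10 11 12 13
a[i]:   2 19 20 25 18 20  7 27 22  7  9 19  6
dp:     1  2  3  4  2  4  2  5  5  3  4  5  2
max dp = 5, so deletions = 13 − 5 = 8.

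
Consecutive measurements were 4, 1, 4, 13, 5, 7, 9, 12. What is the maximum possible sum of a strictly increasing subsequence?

38

Let S[i] be the best sum of a strictly increasing subsequence ending at i:
i:      1  2  3  4  5  6  7  8
a[i]:   4  1  4 13  5  7  9 12
S:      4  1  5 18 10 17 26 38
Maximum is 38 (e.g. 1 + 4 + 5 + 7 + 9 + 12).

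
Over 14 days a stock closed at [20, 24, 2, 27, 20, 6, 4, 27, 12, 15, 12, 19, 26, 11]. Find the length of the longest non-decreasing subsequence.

6

Track the smallest tail for each achievable length (allowing ties):
20 → extends → [20]
24 → extends → [20, 24]
2 → replaces 20 → [2, 24]
27 → extends → [2, 24, 27]
20 → replaces 24 → [2, 20, 27]
6 → replaces 20 → [2, 6, 27]
4 → replaces 6 → [2, 4, 27]
27 → extends → [2, 4, 27, 27]
12 → replaces 27 → [2, 4, 12, 27]
15 → replaces 27 → [2, 4, 12, 15]
12 → replaces 15 → [2, 4, 12, 12]
19 → extends → [2, 4, 12, 12, 19]
26 → extends → [2, 4, 12, 12, 19, 26]
11 → replaces 12 → [2, 4, 11, 12, 19, 26]
Six tails, so the longest non-decreasing subsequence has length 6 (e.g. 2, 6, 12, 15, 19, 26).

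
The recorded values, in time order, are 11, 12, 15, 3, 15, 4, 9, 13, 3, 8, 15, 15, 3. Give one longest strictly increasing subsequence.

3, 4, 9, 13, 15

Patience tails give the LIS length; then backtrack through the dp parents:
11 → extends → [11]
12 → extends → [11, 12]
15 → extends → [11, 12, 15]
3 → replaces 11 → [3, 12, 15]
15 → already a tail → [3, 12, 15]
4 → replaces 12 → [3, 4, 15]
9 → replaces 15 → [3, 4, 9]
13 → extends → [3, 4, 9, 13]
3 → already a tail → [3, 4, 9, 13]
8 → replaces 9 → [3, 4, 8, 13]
15 → extends → [3, 4, 8, 13, 15]
15 → already a tail → [3, 4, 8, 13, 15]
3 → already a tail → [3, 4, 8, 13, 15]
Length 5; one witness is 3, 4, 9, 13, 15.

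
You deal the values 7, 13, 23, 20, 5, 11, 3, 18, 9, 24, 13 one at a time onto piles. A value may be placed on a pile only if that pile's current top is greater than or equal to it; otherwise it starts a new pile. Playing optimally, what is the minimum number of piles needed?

Place each on the leftmost legal pile:
7 → new pile 1 (tops now [7])
13 → new pile 2 (tops now [7, 13])
23 → new pile 3 (tops now [7, 13, 23])
20 → pile 3 (tops now [7, 13, 20])
5 → pile 1 (tops now [5, 13, 20])
11 → pile 2 (tops now [5, 11, 20])
3 → pile 1 (tops now [3, 11, 20])
18 → pile 3 (tops now [3, 11, 18])
9 → pile 2 (tops now [3, 9, 18])
24 → new pile 4 (tops now [3, 9, 18, 24])
13 → pile 3 (tops now [3, 9, 13, 24])
Four piles.

4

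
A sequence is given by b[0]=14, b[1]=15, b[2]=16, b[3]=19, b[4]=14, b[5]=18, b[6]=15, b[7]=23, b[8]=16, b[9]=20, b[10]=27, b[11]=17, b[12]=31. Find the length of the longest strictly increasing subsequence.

7

Let dp[i] be the length of the longest such subsequence ending at index i:
i:      0  1  2  3  4  5  6  7  8  9 10 11 12
b[i]:  14 15 16 19 14 18 15 23 16 20 27 17 31
dp:     1  2  3  4  1  4  2  5  3  5  6  4  7
Maximum dp value is 7.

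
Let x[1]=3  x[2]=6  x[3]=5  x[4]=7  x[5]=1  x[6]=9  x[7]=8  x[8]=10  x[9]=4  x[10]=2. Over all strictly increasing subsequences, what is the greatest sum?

35

Let S[i] be the best sum of a strictly increasing subsequence ending at i:
i:      1  2  3  4  5  6  7  8  9 10
x[i]:   3  6  5  7  1  9  8 10  4  2
S:      3  9  8 16  1 25 24 35  7  3
Maximum is 35 (e.g. 3 + 6 + 7 + 9 + 10).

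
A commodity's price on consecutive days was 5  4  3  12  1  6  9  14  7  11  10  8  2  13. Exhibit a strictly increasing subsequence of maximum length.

Patience tails give the LIS length; then backtrack through the dp parents:
5 → extends → [5]
4 → replaces 5 → [4]
3 → replaces 4 → [3]
12 → extends → [3, 12]
1 → replaces 3 → [1, 12]
6 → replaces 12 → [1, 6]
9 → extends → [1, 6, 9]
14 → extends → [1, 6, 9, 14]
7 → replaces 9 → [1, 6, 7, 14]
11 → replaces 14 → [1, 6, 7, 11]
10 → replaces 11 → [1, 6, 7, 10]
8 → replaces 10 → [1, 6, 7, 8]
2 → replaces 6 → [1, 2, 7, 8]
13 → extends → [1, 2, 7, 8, 13]
Length 5; one witness is 5, 6, 9, 11, 13.

5, 6, 9, 11, 13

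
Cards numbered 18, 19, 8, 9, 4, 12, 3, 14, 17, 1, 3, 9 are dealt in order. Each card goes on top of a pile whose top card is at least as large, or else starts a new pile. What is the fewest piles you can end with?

5

Place each on the leftmost legal pile:
18 → new pile 1 (tops now [18])
19 → new pile 2 (tops now [18, 19])
8 → pile 1 (tops now [8, 19])
9 → pile 2 (tops now [8, 9])
4 → pile 1 (tops now [4, 9])
12 → new pile 3 (tops now [4, 9, 12])
3 → pile 1 (tops now [3, 9, 12])
14 → new pile 4 (tops now [3, 9, 12, 14])
17 → new pile 5 (tops now [3, 9, 12, 14, 17])
1 → pile 1 (tops now [1, 9, 12, 14, 17])
3 → pile 2 (tops now [1, 3, 12, 14, 17])
9 → pile 3 (tops now [1, 3, 9, 14, 17])
Five piles.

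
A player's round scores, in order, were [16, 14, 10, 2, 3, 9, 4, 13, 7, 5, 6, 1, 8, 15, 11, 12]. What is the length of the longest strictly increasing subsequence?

8

Track the smallest tail for each achievable length (strict):
16 → extends → [16]
14 → replaces 16 → [14]
10 → replaces 14 → [10]
2 → replaces 10 → [2]
3 → extends → [2, 3]
9 → extends → [2, 3, 9]
4 → replaces 9 → [2, 3, 4]
13 → extends → [2, 3, 4, 13]
7 → replaces 13 → [2, 3, 4, 7]
5 → replaces 7 → [2, 3, 4, 5]
6 → extends → [2, 3, 4, 5, 6]
1 → replaces 2 → [1, 3, 4, 5, 6]
8 → extends → [1, 3, 4, 5, 6, 8]
15 → extends → [1, 3, 4, 5, 6, 8, 15]
11 → replaces 15 → [1, 3, 4, 5, 6, 8, 11]
12 → extends → [1, 3, 4, 5, 6, 8, 11, 12]
Eight tails, so the longest strictly increasing subsequence has length 8 (e.g. 2, 3, 4, 5, 6, 8, 11, 12).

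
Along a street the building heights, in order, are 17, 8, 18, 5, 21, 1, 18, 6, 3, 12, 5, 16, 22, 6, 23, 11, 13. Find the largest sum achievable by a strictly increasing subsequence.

Let S[i] be the best sum of a strictly increasing subsequence ending at i:
i:       1   2   3   4   5   6   7   8   9  10  11  12  13  14  15  16  17
a[i]:   17   8  18   5  21   1  18   6   3  12   5  16  22   6  23  11  13
S:      17   8  35   5  56   1  35  11   4  23   9  39  78  15 101  26  39
Maximum is 101 (e.g. 17 + 18 + 21 + 22 + 23).

101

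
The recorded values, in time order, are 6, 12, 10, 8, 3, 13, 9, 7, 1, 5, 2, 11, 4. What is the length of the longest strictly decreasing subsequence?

6

Let dp[i] be the longest strictly decreasing subsequence ending at i:
i:      1  2  3  4  5  6  7  8  9 10 11 12 13
a[i]:   6 12 10  8  3 13  9  7  1  5  2 11  4
dp:     1  1  2  3  4  1  3  4  5  5  6  2  6
Maximum is 6.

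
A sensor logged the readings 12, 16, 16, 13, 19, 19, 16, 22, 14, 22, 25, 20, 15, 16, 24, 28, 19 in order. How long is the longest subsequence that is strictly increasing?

Track the smallest tail for each achievable length (strict):
12 → extends → [12]
16 → extends → [12, 16]
16 → already a tail → [12, 16]
13 → replaces 16 → [12, 13]
19 → extends → [12, 13, 19]
19 → already a tail → [12, 13, 19]
16 → replaces 19 → [12, 13, 16]
22 → extends → [12, 13, 16, 22]
14 → replaces 16 → [12, 13, 14, 22]
22 → already a tail → [12, 13, 14, 22]
25 → extends → [12, 13, 14, 22, 25]
20 → replaces 22 → [12, 13, 14, 20, 25]
15 → replaces 20 → [12, 13, 14, 15, 25]
16 → replaces 25 → [12, 13, 14, 15, 16]
24 → extends → [12, 13, 14, 15, 16, 24]
28 → extends → [12, 13, 14, 15, 16, 24, 28]
19 → replaces 24 → [12, 13, 14, 15, 16, 19, 28]
Seven tails, so the longest strictly increasing subsequence has length 7 (e.g. 12, 13, 14, 15, 16, 24, 28).

7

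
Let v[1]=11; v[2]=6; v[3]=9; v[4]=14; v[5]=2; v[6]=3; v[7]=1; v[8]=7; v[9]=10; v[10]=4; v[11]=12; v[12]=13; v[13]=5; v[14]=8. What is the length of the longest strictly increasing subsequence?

6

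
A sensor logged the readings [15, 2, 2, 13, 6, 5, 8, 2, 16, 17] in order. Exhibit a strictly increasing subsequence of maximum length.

Patience tails give the LIS length; then backtrack through the dp parents:
15 → extends → [15]
2 → replaces 15 → [2]
2 → already a tail → [2]
13 → extends → [2, 13]
6 → replaces 13 → [2, 6]
5 → replaces 6 → [2, 5]
8 → extends → [2, 5, 8]
2 → already a tail → [2, 5, 8]
16 → extends → [2, 5, 8, 16]
17 → extends → [2, 5, 8, 16, 17]
Length 5; one witness is 2, 6, 8, 16, 17.

2, 6, 8, 16, 17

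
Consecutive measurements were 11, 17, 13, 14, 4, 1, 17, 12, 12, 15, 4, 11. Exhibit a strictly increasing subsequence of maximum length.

Patience tails give the LIS length; then backtrack through the dp parents:
11 → extends → [11]
17 → extends → [11, 17]
13 → replaces 17 → [11, 13]
14 → extends → [11, 13, 14]
4 → replaces 11 → [4, 13, 14]
1 → replaces 4 → [1, 13, 14]
17 → extends → [1, 13, 14, 17]
12 → replaces 13 → [1, 12, 14, 17]
12 → already a tail → [1, 12, 14, 17]
15 → replaces 17 → [1, 12, 14, 15]
4 → replaces 12 → [1, 4, 14, 15]
11 → replaces 14 → [1, 4, 11, 15]
Length 4; one witness is 11, 13, 14, 17.

11, 13, 14, 17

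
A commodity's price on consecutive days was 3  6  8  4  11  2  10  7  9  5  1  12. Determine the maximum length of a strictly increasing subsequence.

Track the smallest tail for each achievable length (strict):
3 → extends → [3]
6 → extends → [3, 6]
8 → extends → [3, 6, 8]
4 → replaces 6 → [3, 4, 8]
11 → extends → [3, 4, 8, 11]
2 → replaces 3 → [2, 4, 8, 11]
10 → replaces 11 → [2, 4, 8, 10]
7 → replaces 8 → [2, 4, 7, 10]
9 → replaces 10 → [2, 4, 7, 9]
5 → replaces 7 → [2, 4, 5, 9]
1 → replaces 2 → [1, 4, 5, 9]
12 → extends → [1, 4, 5, 9, 12]
Five tails, so the longest strictly increasing subsequence has length 5 (e.g. 3, 6, 8, 11, 12).

5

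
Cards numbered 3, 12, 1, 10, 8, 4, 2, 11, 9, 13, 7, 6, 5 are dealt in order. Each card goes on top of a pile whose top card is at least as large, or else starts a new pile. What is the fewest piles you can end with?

4

Place each on the leftmost legal pile:
3 → new pile 1 (tops now [3])
12 → new pile 2 (tops now [3, 12])
1 → pile 1 (tops now [1, 12])
10 → pile 2 (tops now [1, 10])
8 → pile 2 (tops now [1, 8])
4 → pile 2 (tops now [1, 4])
2 → pile 2 (tops now [1, 2])
11 → new pile 3 (tops now [1, 2, 11])
9 → pile 3 (tops now [1, 2, 9])
13 → new pile 4 (tops now [1, 2, 9, 13])
7 → pile 3 (tops now [1, 2, 7, 13])
6 → pile 3 (tops now [1, 2, 6, 13])
5 → pile 3 (tops now [1, 2, 5, 13])
Four piles.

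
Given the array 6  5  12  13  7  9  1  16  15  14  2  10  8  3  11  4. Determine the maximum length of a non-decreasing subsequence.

5

Track the smallest tail for each achievable length (allowing ties):
6 → extends → [6]
5 → replaces 6 → [5]
12 → extends → [5, 12]
13 → extends → [5, 12, 13]
7 → replaces 12 → [5, 7, 13]
9 → replaces 13 → [5, 7, 9]
1 → replaces 5 → [1, 7, 9]
16 → extends → [1, 7, 9, 16]
15 → replaces 16 → [1, 7, 9, 15]
14 → replaces 15 → [1, 7, 9, 14]
2 → replaces 7 → [1, 2, 9, 14]
10 → replaces 14 → [1, 2, 9, 10]
8 → replaces 9 → [1, 2, 8, 10]
3 → replaces 8 → [1, 2, 3, 10]
11 → extends → [1, 2, 3, 10, 11]
4 → replaces 10 → [1, 2, 3, 4, 11]
Five tails, so the longest non-decreasing subsequence has length 5 (e.g. 6, 7, 9, 10, 11).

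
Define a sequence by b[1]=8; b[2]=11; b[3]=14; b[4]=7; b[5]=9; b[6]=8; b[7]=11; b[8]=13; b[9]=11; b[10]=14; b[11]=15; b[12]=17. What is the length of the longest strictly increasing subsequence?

7

Let dp[i] be the length of the longest such subsequence ending at index i:
i:      1  2  3  4  5  6  7  8  9 10 11 12
b[i]:   8 11 14  7  9  8 11 13 11 14 15 17
dp:     1  2  3  1  2  2  3  4  3  5  6  7
Maximum dp value is 7.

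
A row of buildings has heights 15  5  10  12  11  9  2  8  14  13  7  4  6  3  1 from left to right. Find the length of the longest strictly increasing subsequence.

4

Let dp[i] be the length of the longest such subsequence ending at index i:
i:      1  2  3  4  5  6  7  8  9 10 11 12 13 14 15
a[i]:  15  5 10 12 11  9  2  8 14 13  7  4  6  3  1
dp:     1  1  2  3  3  2  1  2  4  4  2  2  3  2  1
Maximum dp value is 4.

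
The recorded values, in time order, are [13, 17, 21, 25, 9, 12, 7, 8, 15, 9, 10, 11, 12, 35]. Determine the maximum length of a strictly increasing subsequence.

Track the smallest tail for each achievable length (strict):
13 → extends → [13]
17 → extends → [13, 17]
21 → extends → [13, 17, 21]
25 → extends → [13, 17, 21, 25]
9 → replaces 13 → [9, 17, 21, 25]
12 → replaces 17 → [9, 12, 21, 25]
7 → replaces 9 → [7, 12, 21, 25]
8 → replaces 12 → [7, 8, 21, 25]
15 → replaces 21 → [7, 8, 15, 25]
9 → replaces 15 → [7, 8, 9, 25]
10 → replaces 25 → [7, 8, 9, 10]
11 → extends → [7, 8, 9, 10, 11]
12 → extends → [7, 8, 9, 10, 11, 12]
35 → extends → [7, 8, 9, 10, 11, 12, 35]
Seven tails, so the longest strictly increasing subsequence has length 7 (e.g. 7, 8, 9, 10, 11, 12, 35).

7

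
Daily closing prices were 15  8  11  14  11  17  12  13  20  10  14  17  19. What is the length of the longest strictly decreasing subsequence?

Let dp[i] be the longest strictly decreasing subsequence ending at i:
i:      1  2  3  4  5  6  7  8  9 10 11 12 13
a[i]:  15  8 11 14 11 17 12 13 20 10 14 17 19
dp:     1  2  2  2  3  1  3  3  1  4  2  2  2
Maximum is 4.

4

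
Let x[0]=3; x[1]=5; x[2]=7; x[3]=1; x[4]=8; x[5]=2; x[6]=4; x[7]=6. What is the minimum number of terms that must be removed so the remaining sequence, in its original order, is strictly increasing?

4

Fewest deletions = n − (longest strictly increasing subsequence).
Patience tails:
3 → extends → [3]
5 → extends → [3, 5]
7 → extends → [3, 5, 7]
1 → replaces 3 → [1, 5, 7]
8 → extends → [1, 5, 7, 8]
2 → replaces 5 → [1, 2, 7, 8]
4 → replaces 7 → [1, 2, 4, 8]
6 → replaces 8 → [1, 2, 4, 6]
Longest strictly increasing subsequence has length 4, so deletions = 8 − 4 = 4.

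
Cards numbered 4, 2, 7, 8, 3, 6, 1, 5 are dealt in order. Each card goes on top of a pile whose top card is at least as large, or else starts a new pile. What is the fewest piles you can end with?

3

Place each on the leftmost legal pile:
4 → new pile 1 (tops now [4])
2 → pile 1 (tops now [2])
7 → new pile 2 (tops now [2, 7])
8 → new pile 3 (tops now [2, 7, 8])
3 → pile 2 (tops now [2, 3, 8])
6 → pile 3 (tops now [2, 3, 6])
1 → pile 1 (tops now [1, 3, 6])
5 → pile 3 (tops now [1, 3, 5])
Three piles.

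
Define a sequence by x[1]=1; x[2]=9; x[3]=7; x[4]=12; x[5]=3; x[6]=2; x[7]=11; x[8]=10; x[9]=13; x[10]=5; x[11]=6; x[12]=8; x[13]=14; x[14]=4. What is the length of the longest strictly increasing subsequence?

6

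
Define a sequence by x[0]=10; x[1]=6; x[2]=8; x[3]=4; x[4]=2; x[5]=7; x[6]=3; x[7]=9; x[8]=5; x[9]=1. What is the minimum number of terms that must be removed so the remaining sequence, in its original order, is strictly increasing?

7

Fewest deletions = n − (longest strictly increasing subsequence).
i:      0  1  2  3  4  5  6  7  8  9
x[i]:  10  6  8  4  2  7  3  9  5  1
dp:     1  1  2  1  1  2  2  3  3  1
max dp = 3, so deletions = 10 − 3 = 7.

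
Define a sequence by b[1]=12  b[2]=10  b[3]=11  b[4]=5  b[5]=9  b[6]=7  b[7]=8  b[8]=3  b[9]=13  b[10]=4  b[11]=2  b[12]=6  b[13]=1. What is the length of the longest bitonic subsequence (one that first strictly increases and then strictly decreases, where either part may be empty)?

inc[i] = longest strictly increasing subsequence ending at i; dec[i] = longest strictly decreasing subsequence starting at i:
i:      1  2  3  4  5  6  7  8  9 10 11 12 13
b[i]:  12 10 11  5  9  7  8  3 13  4  2  6  1
inc:    1  1  2  1  2  2  3  1  4  2  1  3  1
dec:    7  6  6  4  5  4  4  3  4  3  2  2  1
Best peak at i=1 (value 12): inc=1, dec=7, length 1+7−1 = 7.

7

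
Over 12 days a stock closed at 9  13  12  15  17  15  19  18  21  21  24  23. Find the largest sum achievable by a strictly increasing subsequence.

Let S[i] be the best sum of a strictly increasing subsequence ending at i:
i:       1   2   3   4   5   6   7   8   9  10  11  12
a[i]:    9  13  12  15  17  15  19  18  21  21  24  23
S:       9  22  21  37  54  37  73  72  94  94 118 117
Maximum is 118 (e.g. 9 + 13 + 15 + 17 + 19 + 21 + 24).

118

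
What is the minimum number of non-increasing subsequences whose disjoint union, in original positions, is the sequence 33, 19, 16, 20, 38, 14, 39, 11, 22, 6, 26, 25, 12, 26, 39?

6

Place each on the leftmost legal pile:
33 → new pile 1 (tops now [33])
19 → pile 1 (tops now [19])
16 → pile 1 (tops now [16])
20 → new pile 2 (tops now [16, 20])
38 → new pile 3 (tops now [16, 20, 38])
14 → pile 1 (tops now [14, 20, 38])
39 → new pile 4 (tops now [14, 20, 38, 39])
11 → pile 1 (tops now [11, 20, 38, 39])
22 → pile 3 (tops now [11, 20, 22, 39])
6 → pile 1 (tops now [6, 20, 22, 39])
26 → pile 4 (tops now [6, 20, 22, 26])
25 → pile 4 (tops now [6, 20, 22, 25])
12 → pile 2 (tops now [6, 12, 22, 25])
26 → new pile 5 (tops now [6, 12, 22, 25, 26])
39 → new pile 6 (tops now [6, 12, 22, 25, 26, 39])
Six piles.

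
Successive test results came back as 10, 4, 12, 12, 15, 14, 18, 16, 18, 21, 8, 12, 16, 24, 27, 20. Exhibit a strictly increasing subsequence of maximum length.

Patience tails give the LIS length; then backtrack through the dp parents:
10 → extends → [10]
4 → replaces 10 → [4]
12 → extends → [4, 12]
12 → already a tail → [4, 12]
15 → extends → [4, 12, 15]
14 → replaces 15 → [4, 12, 14]
18 → extends → [4, 12, 14, 18]
16 → replaces 18 → [4, 12, 14, 16]
18 → extends → [4, 12, 14, 16, 18]
21 → extends → [4, 12, 14, 16, 18, 21]
8 → replaces 12 → [4, 8, 14, 16, 18, 21]
12 → replaces 14 → [4, 8, 12, 16, 18, 21]
16 → already a tail → [4, 8, 12, 16, 18, 21]
24 → extends → [4, 8, 12, 16, 18, 21, 24]
27 → extends → [4, 8, 12, 16, 18, 21, 24, 27]
20 → replaces 21 → [4, 8, 12, 16, 18, 20, 24, 27]
Length 8; one witness is 10, 12, 15, 16, 18, 21, 24, 27.

10, 12, 15, 16, 18, 21, 24, 27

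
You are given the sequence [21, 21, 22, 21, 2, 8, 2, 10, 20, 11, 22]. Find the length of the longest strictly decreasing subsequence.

Let dp[i] be the longest strictly decreasing subsequence ending at i:
i:      1  2  3  4  5  6  7  8  9 10 11
a[i]:  21 21 22 21  2  8  2 10 20 11 22
dp:     1  1  1  2  3  3  4  3  3  4  1
Maximum is 4.

4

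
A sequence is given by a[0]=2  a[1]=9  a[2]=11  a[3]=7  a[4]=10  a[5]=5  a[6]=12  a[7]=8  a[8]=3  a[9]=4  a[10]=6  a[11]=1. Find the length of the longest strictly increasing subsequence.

4

Let dp[i] be the length of the longest such subsequence ending at index i:
i:      0  1  2  3  4  5  6  7  8  9 10 11
a[i]:   2  9 11  7 10  5 12  8  3  4  6  1
dp:     1  2  3  2  3  2  4  3  2  3  4  1
Maximum dp value is 4.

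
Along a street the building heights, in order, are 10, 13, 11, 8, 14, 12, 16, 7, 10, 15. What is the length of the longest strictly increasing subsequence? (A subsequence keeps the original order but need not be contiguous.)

4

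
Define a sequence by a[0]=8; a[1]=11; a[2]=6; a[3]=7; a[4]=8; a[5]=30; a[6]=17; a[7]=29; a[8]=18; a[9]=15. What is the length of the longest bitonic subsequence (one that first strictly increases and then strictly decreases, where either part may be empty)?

7

inc[i] = longest strictly increasing subsequence ending at i; dec[i] = longest strictly decreasing subsequence starting at i:
i:      0  1  2  3  4  5  6  7  8  9
a[i]:   8 11  6  7  8 30 17 29 18 15
inc:    1  2  1  2  3  4  4  5  5  4
dec:    2  2  1  1  1  4  2  3  2  1
Best peak at i=5 (value 30): inc=4, dec=4, length 4+4−1 = 7.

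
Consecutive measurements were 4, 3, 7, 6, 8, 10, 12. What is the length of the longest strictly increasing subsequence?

Track the smallest tail for each achievable length (strict):
4 → extends → [4]
3 → replaces 4 → [3]
7 → extends → [3, 7]
6 → replaces 7 → [3, 6]
8 → extends → [3, 6, 8]
10 → extends → [3, 6, 8, 10]
12 → extends → [3, 6, 8, 10, 12]
Five tails, so the longest strictly increasing subsequence has length 5 (e.g. 4, 7, 8, 10, 12).

5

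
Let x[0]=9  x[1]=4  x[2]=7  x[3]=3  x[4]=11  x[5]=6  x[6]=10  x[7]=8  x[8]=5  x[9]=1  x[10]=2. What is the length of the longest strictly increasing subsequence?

3

Let dp[i] be the length of the longest such subsequence ending at index i:
i:      0  1  2  3  4  5  6  7  8  9 10
x[i]:   9  4  7  3 11  6 10  8  5  1  2
dp:     1  1  2  1  3  2  3  3  2  1  2
Maximum dp value is 3.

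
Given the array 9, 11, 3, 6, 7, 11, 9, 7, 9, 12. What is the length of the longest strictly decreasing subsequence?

3

Negate each value so 'decreasing' becomes 'increasing', then run patience tails on the negated sequence:
-9 → extends → [-9]
-11 → replaces -9 → [-11]
-3 → extends → [-11, -3]
-6 → replaces -3 → [-11, -6]
-7 → replaces -6 → [-11, -7]
-11 → already a tail → [-11, -7]
-9 → replaces -7 → [-11, -9]
-7 → extends → [-11, -9, -7]
-9 → already a tail → [-11, -9, -7]
-12 → replaces -11 → [-12, -9, -7]
Three tails, so the longest strictly decreasing subsequence of the original has length 3.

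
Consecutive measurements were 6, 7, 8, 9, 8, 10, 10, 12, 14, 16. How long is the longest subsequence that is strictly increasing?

8

Let dp[i] be the length of the longest such subsequence ending at index i:
i:      1  2  3  4  5  6  7  8  9 10
a[i]:   6  7  8  9  8 10 10 12 14 16
dp:     1  2  3  4  3  5  5  6  7  8
Maximum dp value is 8.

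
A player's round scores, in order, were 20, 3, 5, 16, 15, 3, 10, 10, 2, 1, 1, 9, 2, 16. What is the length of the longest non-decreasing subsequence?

5

Track the smallest tail for each achievable length (allowing ties):
20 → extends → [20]
3 → replaces 20 → [3]
5 → extends → [3, 5]
16 → extends → [3, 5, 16]
15 → replaces 16 → [3, 5, 15]
3 → replaces 5 → [3, 3, 15]
10 → replaces 15 → [3, 3, 10]
10 → extends → [3, 3, 10, 10]
2 → replaces 3 → [2, 3, 10, 10]
1 → replaces 2 → [1, 3, 10, 10]
1 → replaces 3 → [1, 1, 10, 10]
9 → replaces 10 → [1, 1, 9, 10]
2 → replaces 9 → [1, 1, 2, 10]
16 → extends → [1, 1, 2, 10, 16]
Five tails, so the longest non-decreasing subsequence has length 5 (e.g. 3, 5, 10, 10, 16).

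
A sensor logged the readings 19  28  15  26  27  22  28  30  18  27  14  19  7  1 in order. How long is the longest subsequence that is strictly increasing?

Track the smallest tail for each achievable length (strict):
19 → extends → [19]
28 → extends → [19, 28]
15 → replaces 19 → [15, 28]
26 → replaces 28 → [15, 26]
27 → extends → [15, 26, 27]
22 → replaces 26 → [15, 22, 27]
28 → extends → [15, 22, 27, 28]
30 → extends → [15, 22, 27, 28, 30]
18 → replaces 22 → [15, 18, 27, 28, 30]
27 → already a tail → [15, 18, 27, 28, 30]
14 → replaces 15 → [14, 18, 27, 28, 30]
19 → replaces 27 → [14, 18, 19, 28, 30]
7 → replaces 14 → [7, 18, 19, 28, 30]
1 → replaces 7 → [1, 18, 19, 28, 30]
Five tails, so the longest strictly increasing subsequence has length 5 (e.g. 19, 26, 27, 28, 30).

5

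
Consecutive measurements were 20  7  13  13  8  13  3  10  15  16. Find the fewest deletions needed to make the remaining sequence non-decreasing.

4

Fewest deletions = n − (longest non-decreasing subsequence).
Patience tails:
20 → extends → [20]
7 → replaces 20 → [7]
13 → extends → [7, 13]
13 → extends → [7, 13, 13]
8 → replaces 13 → [7, 8, 13]
13 → extends → [7, 8, 13, 13]
3 → replaces 7 → [3, 8, 13, 13]
10 → replaces 13 → [3, 8, 10, 13]
15 → extends → [3, 8, 10, 13, 15]
16 → extends → [3, 8, 10, 13, 15, 16]
Longest non-decreasing subsequence has length 6, so deletions = 10 − 6 = 4.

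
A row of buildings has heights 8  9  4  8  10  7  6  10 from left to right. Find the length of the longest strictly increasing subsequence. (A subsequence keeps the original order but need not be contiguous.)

3

Track the smallest tail for each achievable length (strict):
8 → extends → [8]
9 → extends → [8, 9]
4 → replaces 8 → [4, 9]
8 → replaces 9 → [4, 8]
10 → extends → [4, 8, 10]
7 → replaces 8 → [4, 7, 10]
6 → replaces 7 → [4, 6, 10]
10 → already a tail → [4, 6, 10]
Three tails, so the longest strictly increasing subsequence has length 3 (e.g. 8, 9, 10).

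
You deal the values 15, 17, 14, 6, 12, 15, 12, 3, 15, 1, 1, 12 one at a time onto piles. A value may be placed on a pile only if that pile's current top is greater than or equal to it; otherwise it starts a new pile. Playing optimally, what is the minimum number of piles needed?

3

The minimum number of non-increasing subsequences covering a sequence equals the length of its longest strictly increasing subsequence.
LIS length is 3 (e.g. 6, 12, 15), so 3 piles are needed.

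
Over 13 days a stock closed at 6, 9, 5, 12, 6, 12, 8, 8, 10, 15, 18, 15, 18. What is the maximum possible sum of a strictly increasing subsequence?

Let S[i] be the best sum of a strictly increasing subsequence ending at i:
i:      1  2  3  4  5  6  7  8  9 10 11 12 13
a[i]:   6  9  5 12  6 12  8  8 10 15 18 15 18
S:      6 15  5 27 11 27 19 19 29 44 62 44 62
Maximum is 62 (e.g. 5 + 6 + 8 + 10 + 15 + 18).

62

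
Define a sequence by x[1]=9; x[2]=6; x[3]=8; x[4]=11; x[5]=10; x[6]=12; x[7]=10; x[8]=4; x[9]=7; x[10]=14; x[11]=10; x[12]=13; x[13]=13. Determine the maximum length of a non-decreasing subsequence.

Track the smallest tail for each achievable length (allowing ties):
9 → extends → [9]
6 → replaces 9 → [6]
8 → extends → [6, 8]
11 → extends → [6, 8, 11]
10 → replaces 11 → [6, 8, 10]
12 → extends → [6, 8, 10, 12]
10 → replaces 12 → [6, 8, 10, 10]
4 → replaces 6 → [4, 8, 10, 10]
7 → replaces 8 → [4, 7, 10, 10]
14 → extends → [4, 7, 10, 10, 14]
10 → replaces 14 → [4, 7, 10, 10, 10]
13 → extends → [4, 7, 10, 10, 10, 13]
13 → extends → [4, 7, 10, 10, 10, 13, 13]
Seven tails, so the longest non-decreasing subsequence has length 7 (e.g. 6, 8, 10, 10, 10, 13, 13).

7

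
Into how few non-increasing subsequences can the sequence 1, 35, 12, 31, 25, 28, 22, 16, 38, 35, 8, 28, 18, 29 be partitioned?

5

Place each on the leftmost legal pile:
1 → new pile 1 (tops now [1])
35 → new pile 2 (tops now [1, 35])
12 → pile 2 (tops now [1, 12])
31 → new pile 3 (tops now [1, 12, 31])
25 → pile 3 (tops now [1, 12, 25])
28 → new pile 4 (tops now [1, 12, 25, 28])
22 → pile 3 (tops now [1, 12, 22, 28])
16 → pile 3 (tops now [1, 12, 16, 28])
38 → new pile 5 (tops now [1, 12, 16, 28, 38])
35 → pile 5 (tops now [1, 12, 16, 28, 35])
8 → pile 2 (tops now [1, 8, 16, 28, 35])
28 → pile 4 (tops now [1, 8, 16, 28, 35])
18 → pile 4 (tops now [1, 8, 16, 18, 35])
29 → pile 5 (tops now [1, 8, 16, 18, 29])
Five piles.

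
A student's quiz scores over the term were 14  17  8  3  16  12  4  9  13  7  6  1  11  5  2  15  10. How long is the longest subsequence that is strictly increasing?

5

Track the smallest tail for each achievable length (strict):
14 → extends → [14]
17 → extends → [14, 17]
8 → replaces 14 → [8, 17]
3 → replaces 8 → [3, 17]
16 → replaces 17 → [3, 16]
12 → replaces 16 → [3, 12]
4 → replaces 12 → [3, 4]
9 → extends → [3, 4, 9]
13 → extends → [3, 4, 9, 13]
7 → replaces 9 → [3, 4, 7, 13]
6 → replaces 7 → [3, 4, 6, 13]
1 → replaces 3 → [1, 4, 6, 13]
11 → replaces 13 → [1, 4, 6, 11]
5 → replaces 6 → [1, 4, 5, 11]
2 → replaces 4 → [1, 2, 5, 11]
15 → extends → [1, 2, 5, 11, 15]
10 → replaces 11 → [1, 2, 5, 10, 15]
Five tails, so the longest strictly increasing subsequence has length 5 (e.g. 3, 4, 9, 13, 15).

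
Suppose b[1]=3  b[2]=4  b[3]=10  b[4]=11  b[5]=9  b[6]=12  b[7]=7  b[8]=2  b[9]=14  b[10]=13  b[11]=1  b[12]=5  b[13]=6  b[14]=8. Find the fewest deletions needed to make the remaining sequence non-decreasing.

Fewest deletions = n − (longest non-decreasing subsequence).
i:      1  2  3  4  5  6  7  8  9 10 11 12 13 14
b[i]:   3  4 10 11  9 12  7  2 14 13  1  5  6  8
dp:     1  2  3  4  3  5  3  1  6  6  1  3  4  5
max dp = 6, so deletions = 14 − 6 = 8.

8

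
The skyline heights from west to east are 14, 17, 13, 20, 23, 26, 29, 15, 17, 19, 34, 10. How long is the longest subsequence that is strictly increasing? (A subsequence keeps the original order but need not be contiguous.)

Let dp[i] be the length of the longest such subsequence ending at index i:
i:      1  2  3  4  5  6  7  8  9 10 11 12
a[i]:  14 17 13 20 23 26 29 15 17 19 34 10
dp:     1  2  1  3  4  5  6  2  3  4  7  1
Maximum dp value is 7.

7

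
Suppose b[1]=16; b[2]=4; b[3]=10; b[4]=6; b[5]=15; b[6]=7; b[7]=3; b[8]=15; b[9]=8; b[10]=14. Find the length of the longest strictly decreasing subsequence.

4

Negate each value so 'decreasing' becomes 'increasing', then run patience tails on the negated sequence:
-16 → extends → [-16]
-4 → extends → [-16, -4]
-10 → replaces -4 → [-16, -10]
-6 → extends → [-16, -10, -6]
-15 → replaces -10 → [-16, -15, -6]
-7 → replaces -6 → [-16, -15, -7]
-3 → extends → [-16, -15, -7, -3]
-15 → already a tail → [-16, -15, -7, -3]
-8 → replaces -7 → [-16, -15, -8, -3]
-14 → replaces -8 → [-16, -15, -14, -3]
Four tails, so the longest strictly decreasing subsequence of the original has length 4.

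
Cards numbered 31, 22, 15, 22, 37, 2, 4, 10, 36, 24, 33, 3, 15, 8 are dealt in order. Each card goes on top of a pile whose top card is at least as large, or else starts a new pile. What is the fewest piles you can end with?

Place each on the leftmost legal pile:
31 → new pile 1 (tops now [31])
22 → pile 1 (tops now [22])
15 → pile 1 (tops now [15])
22 → new pile 2 (tops now [15, 22])
37 → new pile 3 (tops now [15, 22, 37])
2 → pile 1 (tops now [2, 22, 37])
4 → pile 2 (tops now [2, 4, 37])
10 → pile 3 (tops now [2, 4, 10])
36 → new pile 4 (tops now [2, 4, 10, 36])
24 → pile 4 (tops now [2, 4, 10, 24])
33 → new pile 5 (tops now [2, 4, 10, 24, 33])
3 → pile 2 (tops now [2, 3, 10, 24, 33])
15 → pile 4 (tops now [2, 3, 10, 15, 33])
8 → pile 3 (tops now [2, 3, 8, 15, 33])
Five piles.

5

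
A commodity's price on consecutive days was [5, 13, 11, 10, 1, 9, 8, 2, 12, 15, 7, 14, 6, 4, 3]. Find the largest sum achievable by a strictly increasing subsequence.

43

Let S[i] be the best sum of a strictly increasing subsequence ending at i:
i:      1  2  3  4  5  6  7  8  9 10 11 12 13 14 15
a[i]:   5 13 11 10  1  9  8  2 12 15  7 14  6  4  3
S:      5 18 16 15  1 14 13  3 28 43 12 42 11  7  6
Maximum is 43 (e.g. 5 + 11 + 12 + 15).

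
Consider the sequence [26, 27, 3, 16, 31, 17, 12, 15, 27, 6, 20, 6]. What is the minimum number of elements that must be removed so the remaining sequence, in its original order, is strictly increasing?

Fewest deletions = n − (longest strictly increasing subsequence).
i:      1  2  3  4  5  6  7  8  9 10 11 12
a[i]:  26 27  3 16 31 17 12 15 27  6 20  6
dp:     1  2  1  2  3  3  2  3  4  2  4  2
max dp = 4, so deletions = 12 − 4 = 8.

8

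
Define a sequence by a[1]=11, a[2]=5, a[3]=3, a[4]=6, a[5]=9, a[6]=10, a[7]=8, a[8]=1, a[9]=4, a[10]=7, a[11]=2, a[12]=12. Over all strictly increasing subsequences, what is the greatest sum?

Let S[i] be the best sum of a strictly increasing subsequence ending at i:
i:      1  2  3  4  5  6  7  8  9 10 11 12
a[i]:  11  5  3  6  9 10  8  1  4  7  2 12
S:     11  5  3 11 20 30 19  1  7 18  3 42
Maximum is 42 (e.g. 5 + 6 + 9 + 10 + 12).

42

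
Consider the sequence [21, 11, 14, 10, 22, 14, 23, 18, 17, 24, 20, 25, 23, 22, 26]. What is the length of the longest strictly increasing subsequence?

Track the smallest tail for each achievable length (strict):
21 → extends → [21]
11 → replaces 21 → [11]
14 → extends → [11, 14]
10 → replaces 11 → [10, 14]
22 → extends → [10, 14, 22]
14 → already a tail → [10, 14, 22]
23 → extends → [10, 14, 22, 23]
18 → replaces 22 → [10, 14, 18, 23]
17 → replaces 18 → [10, 14, 17, 23]
24 → extends → [10, 14, 17, 23, 24]
20 → replaces 23 → [10, 14, 17, 20, 24]
25 → extends → [10, 14, 17, 20, 24, 25]
23 → replaces 24 → [10, 14, 17, 20, 23, 25]
22 → replaces 23 → [10, 14, 17, 20, 22, 25]
26 → extends → [10, 14, 17, 20, 22, 25, 26]
Seven tails, so the longest strictly increasing subsequence has length 7 (e.g. 11, 14, 22, 23, 24, 25, 26).

7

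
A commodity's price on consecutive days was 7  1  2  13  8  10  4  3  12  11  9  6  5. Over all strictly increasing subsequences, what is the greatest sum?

37

Let S[i] be the best sum of a strictly increasing subsequence ending at i:
i:      1  2  3  4  5  6  7  8  9 10 11 12 13
a[i]:   7  1  2 13  8 10  4  3 12 11  9  6  5
S:      7  1  3 20 15 25  7  6 37 36 24 13 12
Maximum is 37 (e.g. 7 + 8 + 10 + 12).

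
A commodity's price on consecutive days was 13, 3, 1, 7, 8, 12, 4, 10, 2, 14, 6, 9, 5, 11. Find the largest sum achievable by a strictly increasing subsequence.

Let S[i] be the best sum of a strictly increasing subsequence ending at i:
i:      1  2  3  4  5  6  7  8  9 10 11 12 13 14
a[i]:  13  3  1  7  8 12  4 10  2 14  6  9  5 11
S:     13  3  1 10 18 30  7 28  3 44 13 27 12 39
Maximum is 44 (e.g. 3 + 7 + 8 + 12 + 14).

44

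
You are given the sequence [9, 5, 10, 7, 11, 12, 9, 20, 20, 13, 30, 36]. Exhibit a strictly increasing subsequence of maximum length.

9, 10, 11, 12, 20, 30, 36

Patience tails give the LIS length; then backtrack through the dp parents:
9 → extends → [9]
5 → replaces 9 → [5]
10 → extends → [5, 10]
7 → replaces 10 → [5, 7]
11 → extends → [5, 7, 11]
12 → extends → [5, 7, 11, 12]
9 → replaces 11 → [5, 7, 9, 12]
20 → extends → [5, 7, 9, 12, 20]
20 → already a tail → [5, 7, 9, 12, 20]
13 → replaces 20 → [5, 7, 9, 12, 13]
30 → extends → [5, 7, 9, 12, 13, 30]
36 → extends → [5, 7, 9, 12, 13, 30, 36]
Length 7; one witness is 9, 10, 11, 12, 20, 30, 36.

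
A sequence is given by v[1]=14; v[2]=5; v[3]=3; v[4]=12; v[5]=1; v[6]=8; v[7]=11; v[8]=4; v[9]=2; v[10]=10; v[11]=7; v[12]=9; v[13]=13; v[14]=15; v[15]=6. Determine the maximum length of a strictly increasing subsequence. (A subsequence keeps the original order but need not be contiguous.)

Track the smallest tail for each achievable length (strict):
14 → extends → [14]
5 → replaces 14 → [5]
3 → replaces 5 → [3]
12 → extends → [3, 12]
1 → replaces 3 → [1, 12]
8 → replaces 12 → [1, 8]
11 → extends → [1, 8, 11]
4 → replaces 8 → [1, 4, 11]
2 → replaces 4 → [1, 2, 11]
10 → replaces 11 → [1, 2, 10]
7 → replaces 10 → [1, 2, 7]
9 → extends → [1, 2, 7, 9]
13 → extends → [1, 2, 7, 9, 13]
15 → extends → [1, 2, 7, 9, 13, 15]
6 → replaces 7 → [1, 2, 6, 9, 13, 15]
Six tails, so the longest strictly increasing subsequence has length 6 (e.g. 3, 4, 7, 9, 13, 15).

6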